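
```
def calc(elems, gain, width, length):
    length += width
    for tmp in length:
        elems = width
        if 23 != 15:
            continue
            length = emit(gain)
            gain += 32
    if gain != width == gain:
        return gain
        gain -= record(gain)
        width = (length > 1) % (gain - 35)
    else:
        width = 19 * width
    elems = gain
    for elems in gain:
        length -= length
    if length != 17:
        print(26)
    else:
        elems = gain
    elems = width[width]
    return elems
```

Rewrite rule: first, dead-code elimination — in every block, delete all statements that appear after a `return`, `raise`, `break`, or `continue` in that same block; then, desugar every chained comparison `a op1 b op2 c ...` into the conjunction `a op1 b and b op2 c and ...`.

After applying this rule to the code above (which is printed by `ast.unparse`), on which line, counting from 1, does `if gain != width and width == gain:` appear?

Transformed code:
def calc(elems, gain, width, length):
    length += width
    for tmp in length:
        elems = width
        if 23 != 15:
            continue
    if gain != width and width == gain:
        return gain
    else:
        width = 19 * width
    elems = gain
    for elems in gain:
        length -= length
    if length != 17:
        print(26)
    else:
        elems = gain
    elems = width[width]
    return elems

7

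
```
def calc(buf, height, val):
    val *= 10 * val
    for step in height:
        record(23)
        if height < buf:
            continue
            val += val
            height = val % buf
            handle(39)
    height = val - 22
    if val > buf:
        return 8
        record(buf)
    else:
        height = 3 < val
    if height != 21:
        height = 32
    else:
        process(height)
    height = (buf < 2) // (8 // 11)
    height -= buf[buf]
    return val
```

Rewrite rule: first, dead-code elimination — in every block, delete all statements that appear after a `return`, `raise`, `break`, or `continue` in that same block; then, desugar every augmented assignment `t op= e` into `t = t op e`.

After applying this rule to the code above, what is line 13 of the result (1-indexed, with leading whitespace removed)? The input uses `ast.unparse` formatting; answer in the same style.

height = 32

Transformed code:
def calc(buf, height, val):
    val = val * (10 * val)
    for step in height:
        record(23)
        if height < buf:
            continue
    height = val - 22
    if val > buf:
        return 8
    else:
        height = 3 < val
    if height != 21:
        height = 32
    else:
        process(height)
    height = (buf < 2) // (8 // 11)
    height = height - buf[buf]
    return val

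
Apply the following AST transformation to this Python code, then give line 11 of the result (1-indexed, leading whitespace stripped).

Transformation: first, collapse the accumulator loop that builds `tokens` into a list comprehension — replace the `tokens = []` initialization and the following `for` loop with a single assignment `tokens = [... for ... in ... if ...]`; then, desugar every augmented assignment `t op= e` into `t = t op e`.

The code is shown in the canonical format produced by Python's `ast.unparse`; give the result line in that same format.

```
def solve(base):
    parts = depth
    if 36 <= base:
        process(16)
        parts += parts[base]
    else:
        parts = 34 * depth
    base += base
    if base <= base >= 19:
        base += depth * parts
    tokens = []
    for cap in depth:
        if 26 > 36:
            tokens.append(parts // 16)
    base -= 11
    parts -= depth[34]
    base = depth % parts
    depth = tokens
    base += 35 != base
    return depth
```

Transformed code:
def solve(base):
    parts = depth
    if 36 <= base:
        process(16)
        parts = parts + parts[base]
    else:
        parts = 34 * depth
    base = base + base
    if base <= base >= 19:
        base = base + depth * parts
    tokens = [parts // 16 for cap in depth if 26 > 36]
    base = base - 11
    parts = parts - depth[34]
    base = depth % parts
    depth = tokens
    base = base + (35 != base)
    return depth

tokens = [parts // 16 for cap in depth if 26 > 36]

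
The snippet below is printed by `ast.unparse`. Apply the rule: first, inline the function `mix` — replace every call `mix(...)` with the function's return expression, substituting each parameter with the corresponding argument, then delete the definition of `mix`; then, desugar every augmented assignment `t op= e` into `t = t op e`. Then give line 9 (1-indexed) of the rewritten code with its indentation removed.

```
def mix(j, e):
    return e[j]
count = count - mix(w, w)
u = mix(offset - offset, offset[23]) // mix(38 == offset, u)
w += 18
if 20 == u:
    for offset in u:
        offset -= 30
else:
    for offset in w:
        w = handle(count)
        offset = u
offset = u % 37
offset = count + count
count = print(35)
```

w = handle(count)

Transformed code:
count = count - w[w]
u = offset[23][offset - offset] // u[38 == offset]
w = w + 18
if 20 == u:
    for offset in u:
        offset = offset - 30
else:
    for offset in w:
        w = handle(count)
        offset = u
offset = u % 37
offset = count + count
count = print(35)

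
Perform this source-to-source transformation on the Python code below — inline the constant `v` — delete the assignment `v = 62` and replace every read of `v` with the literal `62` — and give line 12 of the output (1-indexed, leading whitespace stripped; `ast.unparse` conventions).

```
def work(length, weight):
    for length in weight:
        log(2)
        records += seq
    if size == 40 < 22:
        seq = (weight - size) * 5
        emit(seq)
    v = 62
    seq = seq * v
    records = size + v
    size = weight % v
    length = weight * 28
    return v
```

return 62

Transformed code:
def work(length, weight):
    for length in weight:
        log(2)
        records += seq
    if size == 40 < 22:
        seq = (weight - size) * 5
        emit(seq)
    seq = seq * 62
    records = size + 62
    size = weight % 62
    length = weight * 28
    return 62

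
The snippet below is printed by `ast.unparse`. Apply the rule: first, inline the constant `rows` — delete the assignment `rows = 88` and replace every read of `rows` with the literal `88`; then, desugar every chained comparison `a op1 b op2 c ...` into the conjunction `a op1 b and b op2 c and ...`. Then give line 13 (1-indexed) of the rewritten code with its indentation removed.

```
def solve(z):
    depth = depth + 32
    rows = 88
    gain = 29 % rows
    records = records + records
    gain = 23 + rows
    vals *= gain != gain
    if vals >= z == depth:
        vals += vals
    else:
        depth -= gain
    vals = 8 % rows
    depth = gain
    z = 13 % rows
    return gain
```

z = 13 % 88

Transformed code:
def solve(z):
    depth = depth + 32
    gain = 29 % 88
    records = records + records
    gain = 23 + 88
    vals *= gain != gain
    if vals >= z and z == depth:
        vals += vals
    else:
        depth -= gain
    vals = 8 % 88
    depth = gain
    z = 13 % 88
    return gain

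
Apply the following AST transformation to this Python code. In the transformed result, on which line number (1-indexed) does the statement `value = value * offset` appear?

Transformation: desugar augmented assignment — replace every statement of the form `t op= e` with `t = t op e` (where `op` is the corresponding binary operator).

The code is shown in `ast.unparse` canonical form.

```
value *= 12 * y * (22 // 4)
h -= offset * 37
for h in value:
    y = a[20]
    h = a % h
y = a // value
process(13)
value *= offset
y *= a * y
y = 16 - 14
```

Transformed code:
value = value * (12 * y * (22 // 4))
h = h - offset * 37
for h in value:
    y = a[20]
    h = a % h
y = a // value
process(13)
value = value * offset
y = y * (a * y)
y = 16 - 14

8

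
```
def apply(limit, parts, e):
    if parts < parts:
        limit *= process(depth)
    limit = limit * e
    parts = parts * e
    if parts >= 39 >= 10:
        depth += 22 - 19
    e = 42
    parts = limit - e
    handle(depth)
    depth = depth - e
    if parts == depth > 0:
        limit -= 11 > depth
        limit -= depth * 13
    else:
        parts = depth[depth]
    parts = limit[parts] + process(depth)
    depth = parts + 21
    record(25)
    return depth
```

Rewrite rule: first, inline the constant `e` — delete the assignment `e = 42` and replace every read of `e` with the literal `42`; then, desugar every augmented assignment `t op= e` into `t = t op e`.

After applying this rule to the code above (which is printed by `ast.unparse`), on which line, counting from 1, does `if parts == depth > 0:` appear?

11

Transformed code:
def apply(limit, parts, e):
    if parts < parts:
        limit = limit * process(depth)
    limit = limit * 42
    parts = parts * 42
    if parts >= 39 >= 10:
        depth = depth + (22 - 19)
    parts = limit - 42
    handle(depth)
    depth = depth - 42
    if parts == depth > 0:
        limit = limit - (11 > depth)
        limit = limit - depth * 13
    else:
        parts = depth[depth]
    parts = limit[parts] + process(depth)
    depth = parts + 21
    record(25)
    return depth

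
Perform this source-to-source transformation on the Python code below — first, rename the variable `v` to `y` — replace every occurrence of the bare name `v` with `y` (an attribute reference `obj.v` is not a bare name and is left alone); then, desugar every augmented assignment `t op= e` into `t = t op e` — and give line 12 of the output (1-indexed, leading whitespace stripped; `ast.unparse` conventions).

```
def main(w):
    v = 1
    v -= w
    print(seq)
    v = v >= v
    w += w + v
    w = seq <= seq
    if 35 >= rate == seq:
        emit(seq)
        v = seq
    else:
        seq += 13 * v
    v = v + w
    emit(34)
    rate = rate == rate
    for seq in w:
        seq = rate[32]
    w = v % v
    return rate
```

Transformed code:
def main(w):
    y = 1
    y = y - w
    print(seq)
    y = y >= y
    w = w + (w + y)
    w = seq <= seq
    if 35 >= rate == seq:
        emit(seq)
        y = seq
    else:
        seq = seq + 13 * y
    y = y + w
    emit(34)
    rate = rate == rate
    for seq in w:
        seq = rate[32]
    w = y % y
    return rate

seq = seq + 13 * y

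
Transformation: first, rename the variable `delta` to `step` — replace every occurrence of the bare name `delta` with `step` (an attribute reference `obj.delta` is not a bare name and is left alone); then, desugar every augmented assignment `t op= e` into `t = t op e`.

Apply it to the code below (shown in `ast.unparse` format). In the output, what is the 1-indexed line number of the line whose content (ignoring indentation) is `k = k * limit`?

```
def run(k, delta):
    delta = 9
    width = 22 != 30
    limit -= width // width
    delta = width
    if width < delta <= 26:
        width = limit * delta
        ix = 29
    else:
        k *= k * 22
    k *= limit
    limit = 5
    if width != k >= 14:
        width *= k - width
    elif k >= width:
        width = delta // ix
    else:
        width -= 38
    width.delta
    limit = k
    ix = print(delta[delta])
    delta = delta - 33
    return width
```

Transformed code:
def run(k, step):
    step = 9
    width = 22 != 30
    limit = limit - width // width
    step = width
    if width < step <= 26:
        width = limit * step
        ix = 29
    else:
        k = k * (k * 22)
    k = k * limit
    limit = 5
    if width != k >= 14:
        width = width * (k - width)
    elif k >= width:
        width = step // ix
    else:
        width = width - 38
    width.delta
    limit = k
    ix = print(step[step])
    step = step - 33
    return width

11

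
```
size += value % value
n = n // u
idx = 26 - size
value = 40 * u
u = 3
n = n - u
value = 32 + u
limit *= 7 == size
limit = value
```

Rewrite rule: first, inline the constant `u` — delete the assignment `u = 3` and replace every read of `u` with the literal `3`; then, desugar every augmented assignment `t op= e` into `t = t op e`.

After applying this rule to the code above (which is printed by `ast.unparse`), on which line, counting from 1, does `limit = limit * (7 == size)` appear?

7

Transformed code:
size = size + value % value
n = n // 3
idx = 26 - size
value = 40 * 3
n = n - 3
value = 32 + 3
limit = limit * (7 == size)
limit = value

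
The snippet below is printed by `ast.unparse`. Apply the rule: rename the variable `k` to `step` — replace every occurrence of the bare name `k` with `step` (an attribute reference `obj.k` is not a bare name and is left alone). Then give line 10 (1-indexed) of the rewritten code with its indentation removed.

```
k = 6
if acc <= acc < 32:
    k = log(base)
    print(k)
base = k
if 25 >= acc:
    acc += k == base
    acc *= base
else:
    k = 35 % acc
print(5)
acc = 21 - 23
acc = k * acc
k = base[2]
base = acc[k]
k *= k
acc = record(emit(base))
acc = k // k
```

step = 35 % acc

Transformed code:
step = 6
if acc <= acc < 32:
    step = log(base)
    print(step)
base = step
if 25 >= acc:
    acc += step == base
    acc *= base
else:
    step = 35 % acc
print(5)
acc = 21 - 23
acc = step * acc
step = base[2]
base = acc[step]
step *= step
acc = record(emit(base))
acc = step // step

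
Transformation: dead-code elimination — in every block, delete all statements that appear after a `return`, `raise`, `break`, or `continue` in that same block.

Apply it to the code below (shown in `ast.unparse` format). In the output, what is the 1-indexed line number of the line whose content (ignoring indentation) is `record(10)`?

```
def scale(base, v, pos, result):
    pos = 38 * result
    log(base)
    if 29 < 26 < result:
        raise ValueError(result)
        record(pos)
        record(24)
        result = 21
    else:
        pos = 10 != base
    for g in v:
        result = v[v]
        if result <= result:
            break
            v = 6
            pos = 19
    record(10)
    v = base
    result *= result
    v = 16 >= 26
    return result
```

Transformed code:
def scale(base, v, pos, result):
    pos = 38 * result
    log(base)
    if 29 < 26 < result:
        raise ValueError(result)
    else:
        pos = 10 != base
    for g in v:
        result = v[v]
        if result <= result:
            break
    record(10)
    v = base
    result *= result
    v = 16 >= 26
    return result

12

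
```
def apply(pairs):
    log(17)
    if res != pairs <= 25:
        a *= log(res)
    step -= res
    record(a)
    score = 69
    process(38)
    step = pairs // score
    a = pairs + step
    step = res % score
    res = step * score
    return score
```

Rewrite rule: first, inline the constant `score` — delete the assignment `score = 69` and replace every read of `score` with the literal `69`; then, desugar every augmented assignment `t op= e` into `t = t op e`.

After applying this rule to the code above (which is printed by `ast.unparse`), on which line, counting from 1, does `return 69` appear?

12

Transformed code:
def apply(pairs):
    log(17)
    if res != pairs <= 25:
        a = a * log(res)
    step = step - res
    record(a)
    process(38)
    step = pairs // 69
    a = pairs + step
    step = res % 69
    res = step * 69
    return 69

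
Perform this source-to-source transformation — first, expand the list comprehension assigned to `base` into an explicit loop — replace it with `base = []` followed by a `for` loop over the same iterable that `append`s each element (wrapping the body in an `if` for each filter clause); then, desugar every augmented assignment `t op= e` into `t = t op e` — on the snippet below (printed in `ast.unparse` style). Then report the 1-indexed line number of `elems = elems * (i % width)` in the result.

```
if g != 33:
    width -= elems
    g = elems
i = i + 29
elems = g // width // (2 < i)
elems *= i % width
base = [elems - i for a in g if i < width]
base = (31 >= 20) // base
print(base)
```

Transformed code:
if g != 33:
    width = width - elems
    g = elems
i = i + 29
elems = g // width // (2 < i)
elems = elems * (i % width)
base = []
for a in g:
    if i < width:
        base.append(elems - i)
base = (31 >= 20) // base
print(base)

6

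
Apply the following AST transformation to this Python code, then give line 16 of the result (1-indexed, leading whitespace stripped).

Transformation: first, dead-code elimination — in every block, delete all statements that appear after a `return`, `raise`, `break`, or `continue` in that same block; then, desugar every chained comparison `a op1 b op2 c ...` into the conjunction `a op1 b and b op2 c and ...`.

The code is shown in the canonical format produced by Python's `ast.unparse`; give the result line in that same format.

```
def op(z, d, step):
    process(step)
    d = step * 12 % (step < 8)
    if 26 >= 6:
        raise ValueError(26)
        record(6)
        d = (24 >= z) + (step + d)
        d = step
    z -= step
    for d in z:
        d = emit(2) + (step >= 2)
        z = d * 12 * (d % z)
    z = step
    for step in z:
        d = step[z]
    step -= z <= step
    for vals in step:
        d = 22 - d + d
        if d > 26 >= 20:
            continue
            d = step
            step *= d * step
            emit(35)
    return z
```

if d > 26 and 26 >= 20:

Transformed code:
def op(z, d, step):
    process(step)
    d = step * 12 % (step < 8)
    if 26 >= 6:
        raise ValueError(26)
    z -= step
    for d in z:
        d = emit(2) + (step >= 2)
        z = d * 12 * (d % z)
    z = step
    for step in z:
        d = step[z]
    step -= z <= step
    for vals in step:
        d = 22 - d + d
        if d > 26 and 26 >= 20:
            continue
    return z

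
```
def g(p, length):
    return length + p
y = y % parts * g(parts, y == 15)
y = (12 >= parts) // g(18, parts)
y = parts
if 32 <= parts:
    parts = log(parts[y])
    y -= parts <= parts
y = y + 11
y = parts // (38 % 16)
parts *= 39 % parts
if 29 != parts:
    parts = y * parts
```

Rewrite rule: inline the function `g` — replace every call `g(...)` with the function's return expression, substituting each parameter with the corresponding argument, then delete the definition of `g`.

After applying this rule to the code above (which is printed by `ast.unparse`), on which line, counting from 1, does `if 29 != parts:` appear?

Transformed code:
y = y % parts * ((y == 15) + parts)
y = (12 >= parts) // (parts + 18)
y = parts
if 32 <= parts:
    parts = log(parts[y])
    y -= parts <= parts
y = y + 11
y = parts // (38 % 16)
parts *= 39 % parts
if 29 != parts:
    parts = y * parts

10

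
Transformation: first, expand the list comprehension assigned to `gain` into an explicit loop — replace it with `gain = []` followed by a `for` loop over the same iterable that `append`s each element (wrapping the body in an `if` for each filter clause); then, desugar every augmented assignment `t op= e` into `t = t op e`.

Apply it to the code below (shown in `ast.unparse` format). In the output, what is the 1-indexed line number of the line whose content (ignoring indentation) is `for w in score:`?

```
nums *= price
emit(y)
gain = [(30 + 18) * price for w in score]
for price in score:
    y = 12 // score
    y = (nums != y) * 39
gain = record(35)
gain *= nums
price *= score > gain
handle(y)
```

Transformed code:
nums = nums * price
emit(y)
gain = []
for w in score:
    gain.append((30 + 18) * price)
for price in score:
    y = 12 // score
    y = (nums != y) * 39
gain = record(35)
gain = gain * nums
price = price * (score > gain)
handle(y)

4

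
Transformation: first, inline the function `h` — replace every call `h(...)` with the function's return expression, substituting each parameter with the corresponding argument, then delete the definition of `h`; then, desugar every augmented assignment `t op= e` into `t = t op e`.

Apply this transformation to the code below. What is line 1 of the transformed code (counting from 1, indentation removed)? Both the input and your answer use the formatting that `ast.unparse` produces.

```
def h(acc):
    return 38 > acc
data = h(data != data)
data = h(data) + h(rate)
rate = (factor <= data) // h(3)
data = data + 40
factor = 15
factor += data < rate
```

Transformed code:
data = 38 > (data != data)
data = (38 > data) + (38 > rate)
rate = (factor <= data) // (38 > 3)
data = data + 40
factor = 15
factor = factor + (data < rate)

data = 38 > (data != data)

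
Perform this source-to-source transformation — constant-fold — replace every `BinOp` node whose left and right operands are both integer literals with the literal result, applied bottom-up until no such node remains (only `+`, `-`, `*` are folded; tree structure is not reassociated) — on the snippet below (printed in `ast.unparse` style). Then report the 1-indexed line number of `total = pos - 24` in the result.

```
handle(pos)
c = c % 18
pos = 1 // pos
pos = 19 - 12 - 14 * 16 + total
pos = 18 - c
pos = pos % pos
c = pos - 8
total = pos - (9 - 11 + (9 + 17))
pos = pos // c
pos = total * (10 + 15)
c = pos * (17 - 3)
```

Transformed code:
handle(pos)
c = c % 18
pos = 1 // pos
pos = -217 + total
pos = 18 - c
pos = pos % pos
c = pos - 8
total = pos - 24
pos = pos // c
pos = total * 25
c = pos * 14

8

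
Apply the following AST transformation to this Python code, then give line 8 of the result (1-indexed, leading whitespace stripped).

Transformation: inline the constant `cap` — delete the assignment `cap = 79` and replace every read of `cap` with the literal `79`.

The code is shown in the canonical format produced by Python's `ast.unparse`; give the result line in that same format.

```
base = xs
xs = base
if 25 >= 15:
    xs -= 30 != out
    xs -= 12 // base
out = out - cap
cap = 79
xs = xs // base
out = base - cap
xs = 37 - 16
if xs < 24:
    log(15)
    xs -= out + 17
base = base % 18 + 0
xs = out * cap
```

Transformed code:
base = xs
xs = base
if 25 >= 15:
    xs -= 30 != out
    xs -= 12 // base
out = out - 79
xs = xs // base
out = base - 79
xs = 37 - 16
if xs < 24:
    log(15)
    xs -= out + 17
base = base % 18 + 0
xs = out * 79

out = base - 79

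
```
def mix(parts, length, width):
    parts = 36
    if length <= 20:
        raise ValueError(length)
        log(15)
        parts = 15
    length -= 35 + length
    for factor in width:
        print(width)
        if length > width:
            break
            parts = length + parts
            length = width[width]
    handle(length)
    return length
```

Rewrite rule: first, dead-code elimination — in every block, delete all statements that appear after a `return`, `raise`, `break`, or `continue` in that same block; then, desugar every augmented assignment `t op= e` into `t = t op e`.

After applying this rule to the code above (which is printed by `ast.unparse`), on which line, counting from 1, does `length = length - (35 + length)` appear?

5

Transformed code:
def mix(parts, length, width):
    parts = 36
    if length <= 20:
        raise ValueError(length)
    length = length - (35 + length)
    for factor in width:
        print(width)
        if length > width:
            break
    handle(length)
    return length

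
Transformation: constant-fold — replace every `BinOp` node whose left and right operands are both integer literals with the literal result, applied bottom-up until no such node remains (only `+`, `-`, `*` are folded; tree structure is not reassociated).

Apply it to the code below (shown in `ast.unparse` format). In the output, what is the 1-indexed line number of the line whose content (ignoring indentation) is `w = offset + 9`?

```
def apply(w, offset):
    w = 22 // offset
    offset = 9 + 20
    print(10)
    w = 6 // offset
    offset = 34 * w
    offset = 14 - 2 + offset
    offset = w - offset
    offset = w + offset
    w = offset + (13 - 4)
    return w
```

Transformed code:
def apply(w, offset):
    w = 22 // offset
    offset = 29
    print(10)
    w = 6 // offset
    offset = 34 * w
    offset = 12 + offset
    offset = w - offset
    offset = w + offset
    w = offset + 9
    return w

10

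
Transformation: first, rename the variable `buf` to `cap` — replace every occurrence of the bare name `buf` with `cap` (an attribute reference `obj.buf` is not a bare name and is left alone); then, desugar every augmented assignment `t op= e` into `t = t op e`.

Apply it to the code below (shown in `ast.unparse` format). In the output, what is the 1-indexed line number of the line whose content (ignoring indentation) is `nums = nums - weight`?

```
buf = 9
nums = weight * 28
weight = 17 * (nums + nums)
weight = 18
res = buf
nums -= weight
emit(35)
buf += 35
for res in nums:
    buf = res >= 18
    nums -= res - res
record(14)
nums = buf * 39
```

Transformed code:
cap = 9
nums = weight * 28
weight = 17 * (nums + nums)
weight = 18
res = cap
nums = nums - weight
emit(35)
cap = cap + 35
for res in nums:
    cap = res >= 18
    nums = nums - (res - res)
record(14)
nums = cap * 39

6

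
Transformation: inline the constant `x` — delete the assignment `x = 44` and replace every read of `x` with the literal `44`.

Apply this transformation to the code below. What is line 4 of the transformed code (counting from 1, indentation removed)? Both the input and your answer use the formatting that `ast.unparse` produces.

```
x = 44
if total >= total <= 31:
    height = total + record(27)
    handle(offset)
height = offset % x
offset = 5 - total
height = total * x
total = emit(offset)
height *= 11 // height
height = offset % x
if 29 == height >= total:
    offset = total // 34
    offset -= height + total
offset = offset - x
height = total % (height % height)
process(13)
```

Transformed code:
if total >= total <= 31:
    height = total + record(27)
    handle(offset)
height = offset % 44
offset = 5 - total
height = total * 44
total = emit(offset)
height *= 11 // height
height = offset % 44
if 29 == height >= total:
    offset = total // 34
    offset -= height + total
offset = offset - 44
height = total % (height % height)
process(13)

height = offset % 44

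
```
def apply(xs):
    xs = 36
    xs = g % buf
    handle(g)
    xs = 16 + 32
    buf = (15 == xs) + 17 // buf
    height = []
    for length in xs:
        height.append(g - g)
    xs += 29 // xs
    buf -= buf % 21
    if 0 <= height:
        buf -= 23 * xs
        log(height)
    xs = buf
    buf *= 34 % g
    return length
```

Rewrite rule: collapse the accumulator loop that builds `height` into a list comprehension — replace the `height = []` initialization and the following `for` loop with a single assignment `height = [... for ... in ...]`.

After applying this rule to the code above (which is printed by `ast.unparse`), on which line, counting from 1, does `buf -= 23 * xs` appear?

Transformed code:
def apply(xs):
    xs = 36
    xs = g % buf
    handle(g)
    xs = 16 + 32
    buf = (15 == xs) + 17 // buf
    height = [g - g for length in xs]
    xs += 29 // xs
    buf -= buf % 21
    if 0 <= height:
        buf -= 23 * xs
        log(height)
    xs = buf
    buf *= 34 % g
    return length

11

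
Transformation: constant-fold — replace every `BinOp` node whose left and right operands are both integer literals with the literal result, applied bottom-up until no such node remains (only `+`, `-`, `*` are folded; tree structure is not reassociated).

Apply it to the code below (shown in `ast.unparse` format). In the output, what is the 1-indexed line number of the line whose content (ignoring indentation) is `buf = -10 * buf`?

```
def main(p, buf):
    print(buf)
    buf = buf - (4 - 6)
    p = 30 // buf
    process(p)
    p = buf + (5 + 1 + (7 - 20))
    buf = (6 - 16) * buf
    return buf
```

7

Transformed code:
def main(p, buf):
    print(buf)
    buf = buf - -2
    p = 30 // buf
    process(p)
    p = buf + -7
    buf = -10 * buf
    return buf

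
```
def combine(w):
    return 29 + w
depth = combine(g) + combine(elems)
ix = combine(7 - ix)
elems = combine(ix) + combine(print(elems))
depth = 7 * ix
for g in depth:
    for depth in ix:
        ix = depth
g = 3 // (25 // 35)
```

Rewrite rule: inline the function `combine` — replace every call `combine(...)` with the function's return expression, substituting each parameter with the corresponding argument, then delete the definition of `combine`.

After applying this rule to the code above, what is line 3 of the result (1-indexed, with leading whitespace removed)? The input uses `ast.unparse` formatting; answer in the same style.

elems = 29 + ix + (29 + print(elems))

Transformed code:
depth = 29 + g + (29 + elems)
ix = 29 + (7 - ix)
elems = 29 + ix + (29 + print(elems))
depth = 7 * ix
for g in depth:
    for depth in ix:
        ix = depth
g = 3 // (25 // 35)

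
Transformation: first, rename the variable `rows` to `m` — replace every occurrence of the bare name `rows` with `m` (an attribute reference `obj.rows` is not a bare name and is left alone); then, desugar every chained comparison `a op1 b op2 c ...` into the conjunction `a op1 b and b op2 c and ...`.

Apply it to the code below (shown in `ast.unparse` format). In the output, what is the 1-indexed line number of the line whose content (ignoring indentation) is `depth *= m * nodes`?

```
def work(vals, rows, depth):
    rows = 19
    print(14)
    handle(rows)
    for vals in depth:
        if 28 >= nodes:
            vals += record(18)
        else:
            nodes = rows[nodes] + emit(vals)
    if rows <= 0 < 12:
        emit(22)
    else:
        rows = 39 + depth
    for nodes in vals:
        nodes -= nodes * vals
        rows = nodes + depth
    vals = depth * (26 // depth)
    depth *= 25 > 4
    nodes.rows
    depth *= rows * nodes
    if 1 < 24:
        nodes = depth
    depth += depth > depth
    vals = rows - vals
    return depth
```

20

Transformed code:
def work(vals, m, depth):
    m = 19
    print(14)
    handle(m)
    for vals in depth:
        if 28 >= nodes:
            vals += record(18)
        else:
            nodes = m[nodes] + emit(vals)
    if m <= 0 and 0 < 12:
        emit(22)
    else:
        m = 39 + depth
    for nodes in vals:
        nodes -= nodes * vals
        m = nodes + depth
    vals = depth * (26 // depth)
    depth *= 25 > 4
    nodes.rows
    depth *= m * nodes
    if 1 < 24:
        nodes = depth
    depth += depth > depth
    vals = m - vals
    return depth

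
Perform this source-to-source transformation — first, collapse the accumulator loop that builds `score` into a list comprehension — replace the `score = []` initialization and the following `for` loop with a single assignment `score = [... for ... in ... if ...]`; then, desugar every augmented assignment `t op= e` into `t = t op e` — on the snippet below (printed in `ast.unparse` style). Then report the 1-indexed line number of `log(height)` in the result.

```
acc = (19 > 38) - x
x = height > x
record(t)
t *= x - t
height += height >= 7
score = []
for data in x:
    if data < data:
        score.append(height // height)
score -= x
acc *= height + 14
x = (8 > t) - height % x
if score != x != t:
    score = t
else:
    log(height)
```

Transformed code:
acc = (19 > 38) - x
x = height > x
record(t)
t = t * (x - t)
height = height + (height >= 7)
score = [height // height for data in x if data < data]
score = score - x
acc = acc * (height + 14)
x = (8 > t) - height % x
if score != x != t:
    score = t
else:
    log(height)

13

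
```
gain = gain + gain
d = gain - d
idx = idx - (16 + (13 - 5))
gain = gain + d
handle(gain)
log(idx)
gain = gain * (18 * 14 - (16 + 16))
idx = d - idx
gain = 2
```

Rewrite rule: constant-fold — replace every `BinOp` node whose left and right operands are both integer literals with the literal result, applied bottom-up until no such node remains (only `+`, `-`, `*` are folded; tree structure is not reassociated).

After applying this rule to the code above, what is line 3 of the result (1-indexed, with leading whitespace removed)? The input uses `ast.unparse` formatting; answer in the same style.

idx = idx - 24

Transformed code:
gain = gain + gain
d = gain - d
idx = idx - 24
gain = gain + d
handle(gain)
log(idx)
gain = gain * 220
idx = d - idx
gain = 2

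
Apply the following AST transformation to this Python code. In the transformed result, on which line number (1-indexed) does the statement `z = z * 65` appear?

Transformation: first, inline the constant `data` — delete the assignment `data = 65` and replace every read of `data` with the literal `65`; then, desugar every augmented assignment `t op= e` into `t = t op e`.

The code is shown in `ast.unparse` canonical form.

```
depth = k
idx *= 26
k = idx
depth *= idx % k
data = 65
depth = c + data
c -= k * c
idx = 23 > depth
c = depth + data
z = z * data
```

Transformed code:
depth = k
idx = idx * 26
k = idx
depth = depth * (idx % k)
depth = c + 65
c = c - k * c
idx = 23 > depth
c = depth + 65
z = z * 65

9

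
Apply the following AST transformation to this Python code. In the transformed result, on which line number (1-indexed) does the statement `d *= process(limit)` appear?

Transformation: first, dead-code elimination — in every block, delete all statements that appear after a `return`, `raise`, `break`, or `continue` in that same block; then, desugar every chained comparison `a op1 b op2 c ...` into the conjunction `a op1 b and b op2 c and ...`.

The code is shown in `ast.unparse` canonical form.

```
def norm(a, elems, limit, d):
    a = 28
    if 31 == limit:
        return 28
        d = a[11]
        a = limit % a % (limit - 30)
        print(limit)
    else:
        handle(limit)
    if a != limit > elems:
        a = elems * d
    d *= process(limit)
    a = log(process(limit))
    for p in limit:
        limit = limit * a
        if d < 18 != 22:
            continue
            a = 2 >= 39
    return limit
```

Transformed code:
def norm(a, elems, limit, d):
    a = 28
    if 31 == limit:
        return 28
    else:
        handle(limit)
    if a != limit and limit > elems:
        a = elems * d
    d *= process(limit)
    a = log(process(limit))
    for p in limit:
        limit = limit * a
        if d < 18 and 18 != 22:
            continue
    return limit

9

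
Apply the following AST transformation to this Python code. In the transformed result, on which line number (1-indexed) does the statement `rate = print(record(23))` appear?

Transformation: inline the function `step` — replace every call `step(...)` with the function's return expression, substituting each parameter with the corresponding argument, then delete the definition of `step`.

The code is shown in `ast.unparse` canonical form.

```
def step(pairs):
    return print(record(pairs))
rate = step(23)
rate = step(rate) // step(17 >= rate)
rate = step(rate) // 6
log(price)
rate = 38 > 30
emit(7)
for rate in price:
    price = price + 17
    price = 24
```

Transformed code:
rate = print(record(23))
rate = print(record(rate)) // print(record(17 >= rate))
rate = print(record(rate)) // 6
log(price)
rate = 38 > 30
emit(7)
for rate in price:
    price = price + 17
    price = 24

1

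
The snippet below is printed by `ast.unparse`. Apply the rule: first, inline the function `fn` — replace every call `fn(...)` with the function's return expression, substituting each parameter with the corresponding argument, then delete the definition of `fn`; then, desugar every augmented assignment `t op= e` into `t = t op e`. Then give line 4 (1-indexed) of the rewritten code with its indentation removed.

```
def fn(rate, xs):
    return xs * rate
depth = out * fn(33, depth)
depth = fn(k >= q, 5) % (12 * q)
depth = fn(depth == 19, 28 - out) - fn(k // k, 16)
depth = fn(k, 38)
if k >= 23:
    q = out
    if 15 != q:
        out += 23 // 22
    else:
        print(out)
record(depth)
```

Transformed code:
depth = out * (depth * 33)
depth = 5 * (k >= q) % (12 * q)
depth = (28 - out) * (depth == 19) - 16 * (k // k)
depth = 38 * k
if k >= 23:
    q = out
    if 15 != q:
        out = out + 23 // 22
    else:
        print(out)
record(depth)

depth = 38 * k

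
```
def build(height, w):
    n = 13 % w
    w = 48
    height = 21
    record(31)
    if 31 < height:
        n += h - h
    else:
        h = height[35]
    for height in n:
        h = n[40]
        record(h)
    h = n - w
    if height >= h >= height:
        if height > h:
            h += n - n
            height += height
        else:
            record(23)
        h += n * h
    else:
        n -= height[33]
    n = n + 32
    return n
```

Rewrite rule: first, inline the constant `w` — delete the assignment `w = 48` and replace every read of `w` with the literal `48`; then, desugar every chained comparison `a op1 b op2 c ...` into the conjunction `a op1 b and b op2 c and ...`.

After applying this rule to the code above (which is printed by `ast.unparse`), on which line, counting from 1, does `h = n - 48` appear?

12

Transformed code:
def build(height, w):
    n = 13 % 48
    height = 21
    record(31)
    if 31 < height:
        n += h - h
    else:
        h = height[35]
    for height in n:
        h = n[40]
        record(h)
    h = n - 48
    if height >= h and h >= height:
        if height > h:
            h += n - n
            height += height
        else:
            record(23)
        h += n * h
    else:
        n -= height[33]
    n = n + 32
    return n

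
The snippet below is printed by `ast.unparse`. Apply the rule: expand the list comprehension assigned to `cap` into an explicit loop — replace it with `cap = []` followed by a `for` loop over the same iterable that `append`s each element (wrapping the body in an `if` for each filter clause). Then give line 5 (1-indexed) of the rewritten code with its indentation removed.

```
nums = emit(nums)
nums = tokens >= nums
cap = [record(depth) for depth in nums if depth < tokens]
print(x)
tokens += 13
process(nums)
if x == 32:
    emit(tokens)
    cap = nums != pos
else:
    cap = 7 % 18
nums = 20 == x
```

Transformed code:
nums = emit(nums)
nums = tokens >= nums
cap = []
for depth in nums:
    if depth < tokens:
        cap.append(record(depth))
print(x)
tokens += 13
process(nums)
if x == 32:
    emit(tokens)
    cap = nums != pos
else:
    cap = 7 % 18
nums = 20 == x

if depth < tokens:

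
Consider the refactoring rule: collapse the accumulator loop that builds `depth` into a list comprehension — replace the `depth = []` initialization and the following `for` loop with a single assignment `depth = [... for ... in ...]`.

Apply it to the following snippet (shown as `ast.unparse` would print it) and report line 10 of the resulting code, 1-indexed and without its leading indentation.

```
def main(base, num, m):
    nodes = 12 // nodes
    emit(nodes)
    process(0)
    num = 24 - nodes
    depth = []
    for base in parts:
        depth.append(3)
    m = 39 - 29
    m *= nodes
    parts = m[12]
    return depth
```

return depth

Transformed code:
def main(base, num, m):
    nodes = 12 // nodes
    emit(nodes)
    process(0)
    num = 24 - nodes
    depth = [3 for base in parts]
    m = 39 - 29
    m *= nodes
    parts = m[12]
    return depth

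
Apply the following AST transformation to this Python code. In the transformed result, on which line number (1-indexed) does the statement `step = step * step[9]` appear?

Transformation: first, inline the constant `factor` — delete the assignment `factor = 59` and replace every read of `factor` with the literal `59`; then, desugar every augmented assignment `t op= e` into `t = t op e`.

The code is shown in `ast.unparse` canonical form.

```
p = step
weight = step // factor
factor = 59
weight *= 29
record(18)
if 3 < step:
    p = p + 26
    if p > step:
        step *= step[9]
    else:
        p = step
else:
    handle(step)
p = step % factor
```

Transformed code:
p = step
weight = step // 59
weight = weight * 29
record(18)
if 3 < step:
    p = p + 26
    if p > step:
        step = step * step[9]
    else:
        p = step
else:
    handle(step)
p = step % 59

8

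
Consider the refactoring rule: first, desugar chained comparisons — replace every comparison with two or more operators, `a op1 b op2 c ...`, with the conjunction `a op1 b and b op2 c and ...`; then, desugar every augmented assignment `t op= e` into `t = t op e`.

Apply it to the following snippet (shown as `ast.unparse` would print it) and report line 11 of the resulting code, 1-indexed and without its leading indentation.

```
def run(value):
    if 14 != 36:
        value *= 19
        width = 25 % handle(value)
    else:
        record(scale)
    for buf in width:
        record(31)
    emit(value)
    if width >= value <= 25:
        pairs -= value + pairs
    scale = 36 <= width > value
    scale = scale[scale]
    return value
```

pairs = pairs - (value + pairs)

Transformed code:
def run(value):
    if 14 != 36:
        value = value * 19
        width = 25 % handle(value)
    else:
        record(scale)
    for buf in width:
        record(31)
    emit(value)
    if width >= value and value <= 25:
        pairs = pairs - (value + pairs)
    scale = 36 <= width and width > value
    scale = scale[scale]
    return value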